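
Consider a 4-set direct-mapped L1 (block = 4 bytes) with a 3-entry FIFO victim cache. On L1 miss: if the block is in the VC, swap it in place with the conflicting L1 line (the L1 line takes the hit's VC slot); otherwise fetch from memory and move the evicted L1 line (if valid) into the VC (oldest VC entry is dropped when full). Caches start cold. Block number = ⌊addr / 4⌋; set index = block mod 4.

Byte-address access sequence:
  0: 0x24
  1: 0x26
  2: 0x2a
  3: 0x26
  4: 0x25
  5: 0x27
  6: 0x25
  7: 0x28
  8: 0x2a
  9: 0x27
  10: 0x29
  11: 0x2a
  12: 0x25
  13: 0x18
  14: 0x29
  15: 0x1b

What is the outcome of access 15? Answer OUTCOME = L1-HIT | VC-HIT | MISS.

#0 0x24→b9/s1 MISS; vc=[]
#1 0x26→b9/s1 L1-HIT; vc=[]
#2 0x2a→b10/s2 MISS; vc=[]
#3 0x26→b9/s1 L1-HIT; vc=[]
#4 0x25→b9/s1 L1-HIT; vc=[]
#5 0x27→b9/s1 L1-HIT; vc=[]
#6 0x25→b9/s1 L1-HIT; vc=[]
#7 0x28→b10/s2 L1-HIT; vc=[]
#8 0x2a→b10/s2 L1-HIT; vc=[]
#9 0x27→b9/s1 L1-HIT; vc=[]
#10 0x29→b10/s2 L1-HIT; vc=[]
#11 0x2a→b10/s2 L1-HIT; vc=[]
#12 0x25→b9/s1 L1-HIT; vc=[]
#13 0x18→b6/s2 MISS; vc=[10]
#14 0x29→b10/s2 VC-HIT; vc=[6]
#15 0x1b→b6/s2 VC-HIT; vc=[10]

OUTCOME = VC-HIT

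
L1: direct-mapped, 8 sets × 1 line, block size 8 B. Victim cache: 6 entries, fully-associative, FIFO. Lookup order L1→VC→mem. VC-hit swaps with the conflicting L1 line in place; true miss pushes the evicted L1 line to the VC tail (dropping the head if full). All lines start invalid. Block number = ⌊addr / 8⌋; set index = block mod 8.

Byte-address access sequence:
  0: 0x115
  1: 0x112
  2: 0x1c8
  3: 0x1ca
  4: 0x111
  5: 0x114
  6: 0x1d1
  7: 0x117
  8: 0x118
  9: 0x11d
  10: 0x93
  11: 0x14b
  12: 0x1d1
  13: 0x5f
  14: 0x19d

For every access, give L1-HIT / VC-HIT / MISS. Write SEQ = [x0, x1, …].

0: 0x115 (blk 34, set 2) → MISS  vc=[]
1: 0x112 (blk 34, set 2) → L1-HIT  vc=[]
2: 0x1c8 (blk 57, set 1) → MISS  vc=[]
3: 0x1ca (blk 57, set 1) → L1-HIT  vc=[]
4: 0x111 (blk 34, set 2) → L1-HIT  vc=[]
5: 0x114 (blk 34, set 2) → L1-HIT  vc=[]
6: 0x1d1 (blk 58, set 2) → MISS  vc=[34]
7: 0x117 (blk 34, set 2) → VC-HIT  vc=[58]
8: 0x118 (blk 35, set 3) → MISS  vc=[58]
9: 0x11d (blk 35, set 3) → L1-HIT  vc=[58]
10: 0x93 (blk 18, set 2) → MISS  vc=[58, 34]
11: 0x14b (blk 41, set 1) → MISS  vc=[58, 34, 57]
12: 0x1d1 (blk 58, set 2) → VC-HIT  vc=[18, 34, 57]
13: 0x5f (blk 11, set 3) → MISS  vc=[18, 34, 57, 35]
14: 0x19d (blk 51, set 3) → MISS  vc=[18, 34, 57, 35, 11]

SEQ = [MISS, L1-HIT, MISS, L1-HIT, L1-HIT, L1-HIT, MISS, VC-HIT, MISS, L1-HIT, MISS, MISS, VC-HIT, MISS, MISS]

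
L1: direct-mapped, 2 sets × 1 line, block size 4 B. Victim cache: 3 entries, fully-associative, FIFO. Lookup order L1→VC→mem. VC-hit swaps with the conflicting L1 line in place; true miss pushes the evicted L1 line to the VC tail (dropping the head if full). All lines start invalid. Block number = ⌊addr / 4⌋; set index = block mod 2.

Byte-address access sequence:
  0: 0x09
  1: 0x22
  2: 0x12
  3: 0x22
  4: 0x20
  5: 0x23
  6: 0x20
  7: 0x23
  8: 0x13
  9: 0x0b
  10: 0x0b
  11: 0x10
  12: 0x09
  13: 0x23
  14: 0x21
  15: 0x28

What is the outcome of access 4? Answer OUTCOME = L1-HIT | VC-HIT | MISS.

OUTCOME = L1-HIT

  [0] addr=0x9 blk=2 s=0: MISS | VC []
  [1] addr=0x22 blk=8 s=0: MISS | VC [2]
  [2] addr=0x12 blk=4 s=0: MISS | VC [2, 8]
  [3] addr=0x22 blk=8 s=0: VC-HIT | VC [2, 4]
  [4] addr=0x20 blk=8 s=0: L1-HIT | VC [2, 4]
  [5] addr=0x23 blk=8 s=0: L1-HIT | VC [2, 4]
  [6] addr=0x20 blk=8 s=0: L1-HIT | VC [2, 4]
  [7] addr=0x23 blk=8 s=0: L1-HIT | VC [2, 4]
  [8] addr=0x13 blk=4 s=0: VC-HIT | VC [2, 8]
  [9] addr=0xb blk=2 s=0: VC-HIT | VC [4, 8]
  [10] addr=0xb blk=2 s=0: L1-HIT | VC [4, 8]
  [11] addr=0x10 blk=4 s=0: VC-HIT | VC [2, 8]
  [12] addr=0x9 blk=2 s=0: VC-HIT | VC [4, 8]
  [13] addr=0x23 blk=8 s=0: VC-HIT | VC [4, 2]
  [14] addr=0x21 blk=8 s=0: L1-HIT | VC [4, 2]
  [15] addr=0x28 blk=10 s=0: MISS | VC [4, 2, 8]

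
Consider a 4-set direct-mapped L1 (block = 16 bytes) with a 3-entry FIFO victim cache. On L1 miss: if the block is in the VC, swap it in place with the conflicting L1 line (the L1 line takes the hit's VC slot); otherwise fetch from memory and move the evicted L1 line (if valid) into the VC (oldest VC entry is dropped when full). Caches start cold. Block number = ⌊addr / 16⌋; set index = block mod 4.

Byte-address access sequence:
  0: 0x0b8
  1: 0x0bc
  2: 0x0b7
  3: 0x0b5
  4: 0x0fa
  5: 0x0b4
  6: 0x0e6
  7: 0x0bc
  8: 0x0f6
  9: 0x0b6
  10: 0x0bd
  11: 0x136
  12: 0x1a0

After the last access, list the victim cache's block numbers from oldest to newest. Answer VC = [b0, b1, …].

VC = [15, 11, 14]

#0 0xb8→b11/s3 MISS; vc=[]
#1 0xbc→b11/s3 L1-HIT; vc=[]
#2 0xb7→b11/s3 L1-HIT; vc=[]
#3 0xb5→b11/s3 L1-HIT; vc=[]
#4 0xfa→b15/s3 MISS; vc=[11]
#5 0xb4→b11/s3 VC-HIT; vc=[15]
#6 0xe6→b14/s2 MISS; vc=[15]
#7 0xbc→b11/s3 L1-HIT; vc=[15]
#8 0xf6→b15/s3 VC-HIT; vc=[11]
#9 0xb6→b11/s3 VC-HIT; vc=[15]
#10 0xbd→b11/s3 L1-HIT; vc=[15]
#11 0x136→b19/s3 MISS; vc=[15,11]
#12 0x1a0→b26/s2 MISS; vc=[15,11,14]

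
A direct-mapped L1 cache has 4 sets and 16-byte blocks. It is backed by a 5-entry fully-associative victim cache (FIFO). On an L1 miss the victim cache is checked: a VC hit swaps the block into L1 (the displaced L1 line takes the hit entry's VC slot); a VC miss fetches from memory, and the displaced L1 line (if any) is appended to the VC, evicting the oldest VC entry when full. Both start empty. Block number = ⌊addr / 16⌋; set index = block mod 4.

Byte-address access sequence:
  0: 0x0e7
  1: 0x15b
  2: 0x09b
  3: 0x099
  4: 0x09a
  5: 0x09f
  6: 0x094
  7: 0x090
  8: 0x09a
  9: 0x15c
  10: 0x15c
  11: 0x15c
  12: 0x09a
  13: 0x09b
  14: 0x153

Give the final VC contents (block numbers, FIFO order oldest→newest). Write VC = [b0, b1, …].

VC = [9]

#0 0xe7→b14/s2 MISS; vc=[]
#1 0x15b→b21/s1 MISS; vc=[]
#2 0x9b→b9/s1 MISS; vc=[21]
#3 0x99→b9/s1 L1-HIT; vc=[21]
#4 0x9a→b9/s1 L1-HIT; vc=[21]
#5 0x9f→b9/s1 L1-HIT; vc=[21]
#6 0x94→b9/s1 L1-HIT; vc=[21]
#7 0x90→b9/s1 L1-HIT; vc=[21]
#8 0x9a→b9/s1 L1-HIT; vc=[21]
#9 0x15c→b21/s1 VC-HIT; vc=[9]
#10 0x15c→b21/s1 L1-HIT; vc=[9]
#11 0x15c→b21/s1 L1-HIT; vc=[9]
#12 0x9a→b9/s1 VC-HIT; vc=[21]
#13 0x9b→b9/s1 L1-HIT; vc=[21]
#14 0x153→b21/s1 VC-HIT; vc=[9]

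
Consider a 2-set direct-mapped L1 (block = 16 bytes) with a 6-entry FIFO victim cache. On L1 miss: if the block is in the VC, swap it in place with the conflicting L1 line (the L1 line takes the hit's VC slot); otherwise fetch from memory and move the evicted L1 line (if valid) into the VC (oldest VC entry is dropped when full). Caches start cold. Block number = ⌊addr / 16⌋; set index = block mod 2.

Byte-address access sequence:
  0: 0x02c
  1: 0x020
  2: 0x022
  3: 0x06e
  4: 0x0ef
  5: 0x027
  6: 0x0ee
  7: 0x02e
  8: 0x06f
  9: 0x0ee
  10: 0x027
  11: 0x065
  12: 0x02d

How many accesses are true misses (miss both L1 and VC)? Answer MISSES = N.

MISSES = 3

#0 0x2c→b2/s0 MISS; vc=[]
#1 0x20→b2/s0 L1-HIT; vc=[]
#2 0x22→b2/s0 L1-HIT; vc=[]
#3 0x6e→b6/s0 MISS; vc=[2]
#4 0xef→b14/s0 MISS; vc=[2,6]
#5 0x27→b2/s0 VC-HIT; vc=[14,6]
#6 0xee→b14/s0 VC-HIT; vc=[2,6]
#7 0x2e→b2/s0 VC-HIT; vc=[14,6]
#8 0x6f→b6/s0 VC-HIT; vc=[14,2]
#9 0xee→b14/s0 VC-HIT; vc=[6,2]
#10 0x27→b2/s0 VC-HIT; vc=[6,14]
#11 0x65→b6/s0 VC-HIT; vc=[2,14]
#12 0x2d→b2/s0 VC-HIT; vc=[6,14]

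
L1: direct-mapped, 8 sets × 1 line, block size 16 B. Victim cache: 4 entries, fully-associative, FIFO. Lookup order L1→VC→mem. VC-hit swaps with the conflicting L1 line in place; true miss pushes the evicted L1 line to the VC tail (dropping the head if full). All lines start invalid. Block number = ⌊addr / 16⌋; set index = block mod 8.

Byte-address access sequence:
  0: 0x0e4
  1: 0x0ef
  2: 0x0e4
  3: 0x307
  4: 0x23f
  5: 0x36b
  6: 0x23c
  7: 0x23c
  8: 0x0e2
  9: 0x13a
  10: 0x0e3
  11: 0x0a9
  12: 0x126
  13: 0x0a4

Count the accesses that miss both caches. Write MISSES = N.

  [0] addr=0xe4 blk=14 s=6: MISS | VC []
  [1] addr=0xef blk=14 s=6: L1-HIT | VC []
  [2] addr=0xe4 blk=14 s=6: L1-HIT | VC []
  [3] addr=0x307 blk=48 s=0: MISS | VC []
  [4] addr=0x23f blk=35 s=3: MISS | VC []
  [5] addr=0x36b blk=54 s=6: MISS | VC [14]
  [6] addr=0x23c blk=35 s=3: L1-HIT | VC [14]
  [7] addr=0x23c blk=35 s=3: L1-HIT | VC [14]
  [8] addr=0xe2 blk=14 s=6: VC-HIT | VC [54]
  [9] addr=0x13a blk=19 s=3: MISS | VC [54, 35]
  [10] addr=0xe3 blk=14 s=6: L1-HIT | VC [54, 35]
  [11] addr=0xa9 blk=10 s=2: MISS | VC [54, 35]
  [12] addr=0x126 blk=18 s=2: MISS | VC [54, 35, 10]
  [13] addr=0xa4 blk=10 s=2: VC-HIT | VC [54, 35, 18]

MISSES = 7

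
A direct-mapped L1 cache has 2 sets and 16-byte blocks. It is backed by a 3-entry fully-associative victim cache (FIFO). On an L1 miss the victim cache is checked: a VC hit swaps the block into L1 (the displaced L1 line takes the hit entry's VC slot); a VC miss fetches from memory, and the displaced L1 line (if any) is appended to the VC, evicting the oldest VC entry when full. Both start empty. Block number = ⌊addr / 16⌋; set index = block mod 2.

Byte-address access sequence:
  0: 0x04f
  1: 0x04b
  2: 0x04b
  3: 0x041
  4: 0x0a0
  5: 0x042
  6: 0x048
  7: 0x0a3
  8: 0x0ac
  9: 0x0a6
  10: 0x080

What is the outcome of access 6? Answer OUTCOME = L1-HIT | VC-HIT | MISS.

0: 0x4f (blk 4, set 0) → MISS  vc=[]
1: 0x4b (blk 4, set 0) → L1-HIT  vc=[]
2: 0x4b (blk 4, set 0) → L1-HIT  vc=[]
3: 0x41 (blk 4, set 0) → L1-HIT  vc=[]
4: 0xa0 (blk 10, set 0) → MISS  vc=[4]
5: 0x42 (blk 4, set 0) → VC-HIT  vc=[10]
6: 0x48 (blk 4, set 0) → L1-HIT  vc=[10]
7: 0xa3 (blk 10, set 0) → VC-HIT  vc=[4]
8: 0xac (blk 10, set 0) → L1-HIT  vc=[4]
9: 0xa6 (blk 10, set 0) → L1-HIT  vc=[4]
10: 0x80 (blk 8, set 0) → MISS  vc=[4, 10]

OUTCOME = L1-HIT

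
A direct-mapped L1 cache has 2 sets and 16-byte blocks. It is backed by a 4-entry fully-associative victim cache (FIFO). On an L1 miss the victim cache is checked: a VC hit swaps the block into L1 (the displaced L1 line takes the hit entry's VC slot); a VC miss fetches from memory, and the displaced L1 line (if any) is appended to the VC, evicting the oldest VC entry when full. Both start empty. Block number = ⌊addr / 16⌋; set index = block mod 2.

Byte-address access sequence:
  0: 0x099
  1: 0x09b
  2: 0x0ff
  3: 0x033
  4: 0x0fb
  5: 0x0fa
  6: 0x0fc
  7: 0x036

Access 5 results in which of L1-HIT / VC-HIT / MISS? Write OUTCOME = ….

OUTCOME = L1-HIT

  [0] addr=0x99 blk=9 s=1: MISS | VC []
  [1] addr=0x9b blk=9 s=1: L1-HIT | VC []
  [2] addr=0xff blk=15 s=1: MISS | VC [9]
  [3] addr=0x33 blk=3 s=1: MISS | VC [9, 15]
  [4] addr=0xfb blk=15 s=1: VC-HIT | VC [9, 3]
  [5] addr=0xfa blk=15 s=1: L1-HIT | VC [9, 3]
  [6] addr=0xfc blk=15 s=1: L1-HIT | VC [9, 3]
  [7] addr=0x36 blk=3 s=1: VC-HIT | VC [9, 15]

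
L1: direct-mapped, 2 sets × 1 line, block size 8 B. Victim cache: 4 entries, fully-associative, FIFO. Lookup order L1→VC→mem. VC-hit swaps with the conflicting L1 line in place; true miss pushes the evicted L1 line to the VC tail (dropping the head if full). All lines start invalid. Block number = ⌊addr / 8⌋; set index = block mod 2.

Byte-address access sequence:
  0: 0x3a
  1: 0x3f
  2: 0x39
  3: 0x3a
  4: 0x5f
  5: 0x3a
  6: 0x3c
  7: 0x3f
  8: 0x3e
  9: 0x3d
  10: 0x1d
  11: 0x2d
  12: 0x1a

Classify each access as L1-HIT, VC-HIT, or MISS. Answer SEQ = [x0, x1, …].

SEQ = [MISS, L1-HIT, L1-HIT, L1-HIT, MISS, VC-HIT, L1-HIT, L1-HIT, L1-HIT, L1-HIT, MISS, MISS, VC-HIT]

  [0] addr=0x3a blk=7 s=1: MISS | VC []
  [1] addr=0x3f blk=7 s=1: L1-HIT | VC []
  [2] addr=0x39 blk=7 s=1: L1-HIT | VC []
  [3] addr=0x3a blk=7 s=1: L1-HIT | VC []
  [4] addr=0x5f blk=11 s=1: MISS | VC [7]
  [5] addr=0x3a blk=7 s=1: VC-HIT | VC [11]
  [6] addr=0x3c blk=7 s=1: L1-HIT | VC [11]
  [7] addr=0x3f blk=7 s=1: L1-HIT | VC [11]
  [8] addr=0x3e blk=7 s=1: L1-HIT | VC [11]
  [9] addr=0x3d blk=7 s=1: L1-HIT | VC [11]
  [10] addr=0x1d blk=3 s=1: MISS | VC [11, 7]
  [11] addr=0x2d blk=5 s=1: MISS | VC [11, 7, 3]
  [12] addr=0x1a blk=3 s=1: VC-HIT | VC [11, 7, 5]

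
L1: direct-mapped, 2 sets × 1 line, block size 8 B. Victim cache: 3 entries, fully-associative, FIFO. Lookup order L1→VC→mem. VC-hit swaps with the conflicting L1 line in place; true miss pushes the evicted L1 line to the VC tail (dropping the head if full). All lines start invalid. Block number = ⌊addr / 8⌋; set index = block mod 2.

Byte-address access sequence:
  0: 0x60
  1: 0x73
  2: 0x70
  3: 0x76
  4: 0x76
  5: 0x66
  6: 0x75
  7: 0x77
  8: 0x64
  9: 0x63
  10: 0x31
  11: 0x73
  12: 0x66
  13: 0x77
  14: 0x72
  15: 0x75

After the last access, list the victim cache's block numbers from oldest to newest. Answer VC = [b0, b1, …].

VC = [6, 12]

  [0] addr=0x60 blk=12 s=0: MISS | VC []
  [1] addr=0x73 blk=14 s=0: MISS | VC [12]
  [2] addr=0x70 blk=14 s=0: L1-HIT | VC [12]
  [3] addr=0x76 blk=14 s=0: L1-HIT | VC [12]
  [4] addr=0x76 blk=14 s=0: L1-HIT | VC [12]
  [5] addr=0x66 blk=12 s=0: VC-HIT | VC [14]
  [6] addr=0x75 blk=14 s=0: VC-HIT | VC [12]
  [7] addr=0x77 blk=14 s=0: L1-HIT | VC [12]
  [8] addr=0x64 blk=12 s=0: VC-HIT | VC [14]
  [9] addr=0x63 blk=12 s=0: L1-HIT | VC [14]
  [10] addr=0x31 blk=6 s=0: MISS | VC [14, 12]
  [11] addr=0x73 blk=14 s=0: VC-HIT | VC [6, 12]
  [12] addr=0x66 blk=12 s=0: VC-HIT | VC [6, 14]
  [13] addr=0x77 blk=14 s=0: VC-HIT | VC [6, 12]
  [14] addr=0x72 blk=14 s=0: L1-HIT | VC [6, 12]
  [15] addr=0x75 blk=14 s=0: L1-HIT | VC [6, 12]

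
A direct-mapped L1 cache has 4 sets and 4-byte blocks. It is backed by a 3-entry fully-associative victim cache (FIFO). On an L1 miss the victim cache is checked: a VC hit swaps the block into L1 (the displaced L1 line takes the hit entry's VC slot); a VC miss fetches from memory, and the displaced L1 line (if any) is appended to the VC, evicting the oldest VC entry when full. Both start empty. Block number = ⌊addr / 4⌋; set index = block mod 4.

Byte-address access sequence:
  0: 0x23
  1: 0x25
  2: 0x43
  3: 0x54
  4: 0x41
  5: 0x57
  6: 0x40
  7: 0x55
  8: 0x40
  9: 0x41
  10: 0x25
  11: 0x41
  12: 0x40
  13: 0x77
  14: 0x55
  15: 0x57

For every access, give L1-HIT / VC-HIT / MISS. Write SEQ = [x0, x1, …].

SEQ = [MISS, MISS, MISS, MISS, L1-HIT, L1-HIT, L1-HIT, L1-HIT, L1-HIT, L1-HIT, VC-HIT, L1-HIT, L1-HIT, MISS, VC-HIT, L1-HIT]

  [0] addr=0x23 blk=8 s=0: MISS | VC []
  [1] addr=0x25 blk=9 s=1: MISS | VC []
  [2] addr=0x43 blk=16 s=0: MISS | VC [8]
  [3] addr=0x54 blk=21 s=1: MISS | VC [8, 9]
  [4] addr=0x41 blk=16 s=0: L1-HIT | VC [8, 9]
  [5] addr=0x57 blk=21 s=1: L1-HIT | VC [8, 9]
  [6] addr=0x40 blk=16 s=0: L1-HIT | VC [8, 9]
  [7] addr=0x55 blk=21 s=1: L1-HIT | VC [8, 9]
  [8] addr=0x40 blk=16 s=0: L1-HIT | VC [8, 9]
  [9] addr=0x41 blk=16 s=0: L1-HIT | VC [8, 9]
  [10] addr=0x25 blk=9 s=1: VC-HIT | VC [8, 21]
  [11] addr=0x41 blk=16 s=0: L1-HIT | VC [8, 21]
  [12] addr=0x40 blk=16 s=0: L1-HIT | VC [8, 21]
  [13] addr=0x77 blk=29 s=1: MISS | VC [8, 21, 9]
  [14] addr=0x55 blk=21 s=1: VC-HIT | VC [8, 29, 9]
  [15] addr=0x57 blk=21 s=1: L1-HIT | VC [8, 29, 9]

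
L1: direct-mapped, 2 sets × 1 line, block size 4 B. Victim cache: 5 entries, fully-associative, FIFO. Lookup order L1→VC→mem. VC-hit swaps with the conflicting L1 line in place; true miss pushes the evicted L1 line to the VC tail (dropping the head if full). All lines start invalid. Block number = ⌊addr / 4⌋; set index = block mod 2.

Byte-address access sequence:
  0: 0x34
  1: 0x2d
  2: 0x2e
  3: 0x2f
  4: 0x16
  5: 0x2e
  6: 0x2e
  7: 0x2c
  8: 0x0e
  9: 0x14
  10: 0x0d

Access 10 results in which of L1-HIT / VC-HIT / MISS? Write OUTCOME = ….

OUTCOME = VC-HIT

  [0] addr=0x34 blk=13 s=1: MISS | VC []
  [1] addr=0x2d blk=11 s=1: MISS | VC [13]
  [2] addr=0x2e blk=11 s=1: L1-HIT | VC [13]
  [3] addr=0x2f blk=11 s=1: L1-HIT | VC [13]
  [4] addr=0x16 blk=5 s=1: MISS | VC [13, 11]
  [5] addr=0x2e blk=11 s=1: VC-HIT | VC [13, 5]
  [6] addr=0x2e blk=11 s=1: L1-HIT | VC [13, 5]
  [7] addr=0x2c blk=11 s=1: L1-HIT | VC [13, 5]
  [8] addr=0xe blk=3 s=1: MISS | VC [13, 5, 11]
  [9] addr=0x14 blk=5 s=1: VC-HIT | VC [13, 3, 11]
  [10] addr=0xd blk=3 s=1: VC-HIT | VC [13, 5, 11]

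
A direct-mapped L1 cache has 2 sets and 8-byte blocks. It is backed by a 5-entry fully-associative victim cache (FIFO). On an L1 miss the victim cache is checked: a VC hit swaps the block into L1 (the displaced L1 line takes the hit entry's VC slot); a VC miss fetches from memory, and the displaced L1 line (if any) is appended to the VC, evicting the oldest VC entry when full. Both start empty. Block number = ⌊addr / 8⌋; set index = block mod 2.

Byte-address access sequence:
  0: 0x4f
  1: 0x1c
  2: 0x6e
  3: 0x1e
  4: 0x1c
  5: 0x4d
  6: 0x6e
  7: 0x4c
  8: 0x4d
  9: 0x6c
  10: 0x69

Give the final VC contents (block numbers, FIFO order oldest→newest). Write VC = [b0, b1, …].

#0 0x4f→b9/s1 MISS; vc=[]
#1 0x1c→b3/s1 MISS; vc=[9]
#2 0x6e→b13/s1 MISS; vc=[9,3]
#3 0x1e→b3/s1 VC-HIT; vc=[9,13]
#4 0x1c→b3/s1 L1-HIT; vc=[9,13]
#5 0x4d→b9/s1 VC-HIT; vc=[3,13]
#6 0x6e→b13/s1 VC-HIT; vc=[3,9]
#7 0x4c→b9/s1 VC-HIT; vc=[3,13]
#8 0x4d→b9/s1 L1-HIT; vc=[3,13]
#9 0x6c→b13/s1 VC-HIT; vc=[3,9]
#10 0x69→b13/s1 L1-HIT; vc=[3,9]

VC = [3, 9]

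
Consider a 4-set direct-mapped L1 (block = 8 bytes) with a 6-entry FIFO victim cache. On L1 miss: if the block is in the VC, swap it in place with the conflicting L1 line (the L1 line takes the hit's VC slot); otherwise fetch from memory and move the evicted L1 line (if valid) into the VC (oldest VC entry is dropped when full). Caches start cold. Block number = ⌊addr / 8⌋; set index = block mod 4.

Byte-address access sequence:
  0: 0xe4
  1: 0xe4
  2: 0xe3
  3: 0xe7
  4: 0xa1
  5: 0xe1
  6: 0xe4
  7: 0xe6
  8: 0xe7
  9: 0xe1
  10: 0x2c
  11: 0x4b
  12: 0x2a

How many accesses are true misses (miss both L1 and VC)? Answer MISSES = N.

0: 0xe4 (blk 28, set 0) → MISS  vc=[]
1: 0xe4 (blk 28, set 0) → L1-HIT  vc=[]
2: 0xe3 (blk 28, set 0) → L1-HIT  vc=[]
3: 0xe7 (blk 28, set 0) → L1-HIT  vc=[]
4: 0xa1 (blk 20, set 0) → MISS  vc=[28]
5: 0xe1 (blk 28, set 0) → VC-HIT  vc=[20]
6: 0xe4 (blk 28, set 0) → L1-HIT  vc=[20]
7: 0xe6 (blk 28, set 0) → L1-HIT  vc=[20]
8: 0xe7 (blk 28, set 0) → L1-HIT  vc=[20]
9: 0xe1 (blk 28, set 0) → L1-HIT  vc=[20]
10: 0x2c (blk 5, set 1) → MISS  vc=[20]
11: 0x4b (blk 9, set 1) → MISS  vc=[20, 5]
12: 0x2a (blk 5, set 1) → VC-HIT  vc=[20, 9]

MISSES = 4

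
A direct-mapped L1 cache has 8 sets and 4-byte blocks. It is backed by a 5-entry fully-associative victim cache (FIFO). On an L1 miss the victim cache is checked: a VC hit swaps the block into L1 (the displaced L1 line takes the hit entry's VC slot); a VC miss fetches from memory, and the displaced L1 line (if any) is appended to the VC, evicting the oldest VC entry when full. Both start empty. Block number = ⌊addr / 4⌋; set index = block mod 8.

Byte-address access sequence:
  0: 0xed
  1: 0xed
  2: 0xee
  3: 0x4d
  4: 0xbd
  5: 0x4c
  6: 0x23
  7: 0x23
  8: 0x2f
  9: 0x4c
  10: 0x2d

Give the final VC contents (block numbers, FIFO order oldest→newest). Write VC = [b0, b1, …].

  [0] addr=0xed blk=59 s=3: MISS | VC []
  [1] addr=0xed blk=59 s=3: L1-HIT | VC []
  [2] addr=0xee blk=59 s=3: L1-HIT | VC []
  [3] addr=0x4d blk=19 s=3: MISS | VC [59]
  [4] addr=0xbd blk=47 s=7: MISS | VC [59]
  [5] addr=0x4c blk=19 s=3: L1-HIT | VC [59]
  [6] addr=0x23 blk=8 s=0: MISS | VC [59]
  [7] addr=0x23 blk=8 s=0: L1-HIT | VC [59]
  [8] addr=0x2f blk=11 s=3: MISS | VC [59, 19]
  [9] addr=0x4c blk=19 s=3: VC-HIT | VC [59, 11]
  [10] addr=0x2d blk=11 s=3: VC-HIT | VC [59, 19]

VC = [59, 19]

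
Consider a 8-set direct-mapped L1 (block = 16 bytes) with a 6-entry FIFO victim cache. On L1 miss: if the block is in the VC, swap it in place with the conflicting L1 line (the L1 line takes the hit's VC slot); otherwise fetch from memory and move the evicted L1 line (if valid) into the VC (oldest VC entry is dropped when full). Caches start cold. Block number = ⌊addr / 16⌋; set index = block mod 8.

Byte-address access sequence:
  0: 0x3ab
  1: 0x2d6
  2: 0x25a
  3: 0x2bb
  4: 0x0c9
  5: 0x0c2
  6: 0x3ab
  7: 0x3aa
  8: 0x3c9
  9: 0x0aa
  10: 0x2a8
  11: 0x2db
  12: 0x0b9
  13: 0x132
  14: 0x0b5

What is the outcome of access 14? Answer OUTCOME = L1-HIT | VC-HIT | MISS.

OUTCOME = VC-HIT

0: 0x3ab (blk 58, set 2) → MISS  vc=[]
1: 0x2d6 (blk 45, set 5) → MISS  vc=[]
2: 0x25a (blk 37, set 5) → MISS  vc=[45]
3: 0x2bb (blk 43, set 3) → MISS  vc=[45]
4: 0xc9 (blk 12, set 4) → MISS  vc=[45]
5: 0xc2 (blk 12, set 4) → L1-HIT  vc=[45]
6: 0x3ab (blk 58, set 2) → L1-HIT  vc=[45]
7: 0x3aa (blk 58, set 2) → L1-HIT  vc=[45]
8: 0x3c9 (blk 60, set 4) → MISS  vc=[45, 12]
9: 0xaa (blk 10, set 2) → MISS  vc=[45, 12, 58]
10: 0x2a8 (blk 42, set 2) → MISS  vc=[45, 12, 58, 10]
11: 0x2db (blk 45, set 5) → VC-HIT  vc=[37, 12, 58, 10]
12: 0xb9 (blk 11, set 3) → MISS  vc=[37, 12, 58, 10, 43]
13: 0x132 (blk 19, set 3) → MISS  vc=[37, 12, 58, 10, 43, 11]
14: 0xb5 (blk 11, set 3) → VC-HIT  vc=[37, 12, 58, 10, 43, 19]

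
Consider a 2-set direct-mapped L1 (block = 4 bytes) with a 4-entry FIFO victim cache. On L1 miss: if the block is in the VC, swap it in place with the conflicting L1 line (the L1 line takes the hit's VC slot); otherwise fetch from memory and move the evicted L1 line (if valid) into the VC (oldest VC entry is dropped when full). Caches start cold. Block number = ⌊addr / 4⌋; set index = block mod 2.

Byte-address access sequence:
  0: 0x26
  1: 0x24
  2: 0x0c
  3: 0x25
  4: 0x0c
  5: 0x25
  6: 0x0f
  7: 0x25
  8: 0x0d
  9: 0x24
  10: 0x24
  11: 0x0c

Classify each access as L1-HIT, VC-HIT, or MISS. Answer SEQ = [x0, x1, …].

#0 0x26→b9/s1 MISS; vc=[]
#1 0x24→b9/s1 L1-HIT; vc=[]
#2 0xc→b3/s1 MISS; vc=[9]
#3 0x25→b9/s1 VC-HIT; vc=[3]
#4 0xc→b3/s1 VC-HIT; vc=[9]
#5 0x25→b9/s1 VC-HIT; vc=[3]
#6 0xf→b3/s1 VC-HIT; vc=[9]
#7 0x25→b9/s1 VC-HIT; vc=[3]
#8 0xd→b3/s1 VC-HIT; vc=[9]
#9 0x24→b9/s1 VC-HIT; vc=[3]
#10 0x24→b9/s1 L1-HIT; vc=[3]
#11 0xc→b3/s1 VC-HIT; vc=[9]

SEQ = [MISS, L1-HIT, MISS, VC-HIT, VC-HIT, VC-HIT, VC-HIT, VC-HIT, VC-HIT, VC-HIT, L1-HIT, VC-HIT]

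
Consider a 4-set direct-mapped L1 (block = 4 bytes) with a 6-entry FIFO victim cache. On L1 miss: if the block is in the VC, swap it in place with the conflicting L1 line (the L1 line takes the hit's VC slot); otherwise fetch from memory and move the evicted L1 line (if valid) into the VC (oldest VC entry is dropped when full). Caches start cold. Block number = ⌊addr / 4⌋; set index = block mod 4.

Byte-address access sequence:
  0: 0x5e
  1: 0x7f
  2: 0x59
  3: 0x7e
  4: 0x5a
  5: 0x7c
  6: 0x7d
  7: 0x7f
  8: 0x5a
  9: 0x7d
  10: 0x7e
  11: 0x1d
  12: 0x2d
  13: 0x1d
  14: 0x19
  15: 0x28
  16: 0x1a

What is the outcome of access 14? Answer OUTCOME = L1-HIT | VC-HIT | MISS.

OUTCOME = MISS

  [0] addr=0x5e blk=23 s=3: MISS | VC []
  [1] addr=0x7f blk=31 s=3: MISS | VC [23]
  [2] addr=0x59 blk=22 s=2: MISS | VC [23]
  [3] addr=0x7e blk=31 s=3: L1-HIT | VC [23]
  [4] addr=0x5a blk=22 s=2: L1-HIT | VC [23]
  [5] addr=0x7c blk=31 s=3: L1-HIT | VC [23]
  [6] addr=0x7d blk=31 s=3: L1-HIT | VC [23]
  [7] addr=0x7f blk=31 s=3: L1-HIT | VC [23]
  [8] addr=0x5a blk=22 s=2: L1-HIT | VC [23]
  [9] addr=0x7d blk=31 s=3: L1-HIT | VC [23]
  [10] addr=0x7e blk=31 s=3: L1-HIT | VC [23]
  [11] addr=0x1d blk=7 s=3: MISS | VC [23, 31]
  [12] addr=0x2d blk=11 s=3: MISS | VC [23, 31, 7]
  [13] addr=0x1d blk=7 s=3: VC-HIT | VC [23, 31, 11]
  [14] addr=0x19 blk=6 s=2: MISS | VC [23, 31, 11, 22]
  [15] addr=0x28 blk=10 s=2: MISS | VC [23, 31, 11, 22, 6]
  [16] addr=0x1a blk=6 s=2: VC-HIT | VC [23, 31, 11, 22, 10]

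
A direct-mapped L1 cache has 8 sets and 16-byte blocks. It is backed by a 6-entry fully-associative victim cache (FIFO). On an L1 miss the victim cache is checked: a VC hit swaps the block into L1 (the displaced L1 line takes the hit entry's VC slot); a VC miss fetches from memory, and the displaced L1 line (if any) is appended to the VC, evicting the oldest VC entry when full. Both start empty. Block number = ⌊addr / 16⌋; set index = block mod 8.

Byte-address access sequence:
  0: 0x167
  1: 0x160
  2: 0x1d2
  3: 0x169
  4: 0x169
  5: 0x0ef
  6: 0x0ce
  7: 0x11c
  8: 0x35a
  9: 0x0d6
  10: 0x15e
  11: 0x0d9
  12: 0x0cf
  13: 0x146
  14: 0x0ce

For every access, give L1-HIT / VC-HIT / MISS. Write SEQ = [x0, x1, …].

#0 0x167→b22/s6 MISS; vc=[]
#1 0x160→b22/s6 L1-HIT; vc=[]
#2 0x1d2→b29/s5 MISS; vc=[]
#3 0x169→b22/s6 L1-HIT; vc=[]
#4 0x169→b22/s6 L1-HIT; vc=[]
#5 0xef→b14/s6 MISS; vc=[22]
#6 0xce→b12/s4 MISS; vc=[22]
#7 0x11c→b17/s1 MISS; vc=[22]
#8 0x35a→b53/s5 MISS; vc=[22,29]
#9 0xd6→b13/s5 MISS; vc=[22,29,53]
#10 0x15e→b21/s5 MISS; vc=[22,29,53,13]
#11 0xd9→b13/s5 VC-HIT; vc=[22,29,53,21]
#12 0xcf→b12/s4 L1-HIT; vc=[22,29,53,21]
#13 0x146→b20/s4 MISS; vc=[22,29,53,21,12]
#14 0xce→b12/s4 VC-HIT; vc=[22,29,53,21,20]

SEQ = [MISS, L1-HIT, MISS, L1-HIT, L1-HIT, MISS, MISS, MISS, MISS, MISS, MISS, VC-HIT, L1-HIT, MISS, VC-HIT]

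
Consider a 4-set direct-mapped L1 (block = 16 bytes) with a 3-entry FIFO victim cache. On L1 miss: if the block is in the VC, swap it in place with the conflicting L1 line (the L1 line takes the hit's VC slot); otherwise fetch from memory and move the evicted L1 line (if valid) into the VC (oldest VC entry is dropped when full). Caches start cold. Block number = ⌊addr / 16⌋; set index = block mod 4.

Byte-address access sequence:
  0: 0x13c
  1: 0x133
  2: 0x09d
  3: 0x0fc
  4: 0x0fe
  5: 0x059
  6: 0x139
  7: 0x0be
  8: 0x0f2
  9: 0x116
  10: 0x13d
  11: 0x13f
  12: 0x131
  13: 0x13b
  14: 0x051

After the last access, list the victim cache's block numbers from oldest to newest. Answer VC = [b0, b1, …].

VC = [9, 15, 17]

  [0] addr=0x13c blk=19 s=3: MISS | VC []
  [1] addr=0x133 blk=19 s=3: L1-HIT | VC []
  [2] addr=0x9d blk=9 s=1: MISS | VC []
  [3] addr=0xfc blk=15 s=3: MISS | VC [19]
  [4] addr=0xfe blk=15 s=3: L1-HIT | VC [19]
  [5] addr=0x59 blk=5 s=1: MISS | VC [19, 9]
  [6] addr=0x139 blk=19 s=3: VC-HIT | VC [15, 9]
  [7] addr=0xbe blk=11 s=3: MISS | VC [15, 9, 19]
  [8] addr=0xf2 blk=15 s=3: VC-HIT | VC [11, 9, 19]
  [9] addr=0x116 blk=17 s=1: MISS | VC [9, 19, 5]
  [10] addr=0x13d blk=19 s=3: VC-HIT | VC [9, 15, 5]
  [11] addr=0x13f blk=19 s=3: L1-HIT | VC [9, 15, 5]
  [12] addr=0x131 blk=19 s=3: L1-HIT | VC [9, 15, 5]
  [13] addr=0x13b blk=19 s=3: L1-HIT | VC [9, 15, 5]
  [14] addr=0x51 blk=5 s=1: VC-HIT | VC [9, 15, 17]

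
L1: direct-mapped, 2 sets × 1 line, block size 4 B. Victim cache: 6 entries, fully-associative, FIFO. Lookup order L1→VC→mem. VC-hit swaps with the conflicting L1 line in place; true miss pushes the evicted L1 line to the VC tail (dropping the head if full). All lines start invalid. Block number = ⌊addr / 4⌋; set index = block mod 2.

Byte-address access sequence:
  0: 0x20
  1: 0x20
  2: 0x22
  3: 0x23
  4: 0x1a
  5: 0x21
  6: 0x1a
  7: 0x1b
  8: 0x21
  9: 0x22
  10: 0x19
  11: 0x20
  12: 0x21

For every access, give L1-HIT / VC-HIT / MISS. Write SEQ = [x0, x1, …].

  [0] addr=0x20 blk=8 s=0: MISS | VC []
  [1] addr=0x20 blk=8 s=0: L1-HIT | VC []
  [2] addr=0x22 blk=8 s=0: L1-HIT | VC []
  [3] addr=0x23 blk=8 s=0: L1-HIT | VC []
  [4] addr=0x1a blk=6 s=0: MISS | VC [8]
  [5] addr=0x21 blk=8 s=0: VC-HIT | VC [6]
  [6] addr=0x1a blk=6 s=0: VC-HIT | VC [8]
  [7] addr=0x1b blk=6 s=0: L1-HIT | VC [8]
  [8] addr=0x21 blk=8 s=0: VC-HIT | VC [6]
  [9] addr=0x22 blk=8 s=0: L1-HIT | VC [6]
  [10] addr=0x19 blk=6 s=0: VC-HIT | VC [8]
  [11] addr=0x20 blk=8 s=0: VC-HIT | VC [6]
  [12] addr=0x21 blk=8 s=0: L1-HIT | VC [6]

SEQ = [MISS, L1-HIT, L1-HIT, L1-HIT, MISS, VC-HIT, VC-HIT, L1-HIT, VC-HIT, L1-HIT, VC-HIT, VC-HIT, L1-HIT]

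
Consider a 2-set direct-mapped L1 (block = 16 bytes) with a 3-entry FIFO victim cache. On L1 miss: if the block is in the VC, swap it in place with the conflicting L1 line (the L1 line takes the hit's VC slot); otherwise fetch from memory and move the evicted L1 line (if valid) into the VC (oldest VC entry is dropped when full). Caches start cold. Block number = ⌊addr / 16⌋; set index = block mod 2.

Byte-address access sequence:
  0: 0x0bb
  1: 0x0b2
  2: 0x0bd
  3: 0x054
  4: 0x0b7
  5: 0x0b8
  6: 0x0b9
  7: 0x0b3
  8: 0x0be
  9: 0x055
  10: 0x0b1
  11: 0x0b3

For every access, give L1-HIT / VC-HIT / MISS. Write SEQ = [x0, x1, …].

SEQ = [MISS, L1-HIT, L1-HIT, MISS, VC-HIT, L1-HIT, L1-HIT, L1-HIT, L1-HIT, VC-HIT, VC-HIT, L1-HIT]

0: 0xbb (blk 11, set 1) → MISS  vc=[]
1: 0xb2 (blk 11, set 1) → L1-HIT  vc=[]
2: 0xbd (blk 11, set 1) → L1-HIT  vc=[]
3: 0x54 (blk 5, set 1) → MISS  vc=[11]
4: 0xb7 (blk 11, set 1) → VC-HIT  vc=[5]
5: 0xb8 (blk 11, set 1) → L1-HIT  vc=[5]
6: 0xb9 (blk 11, set 1) → L1-HIT  vc=[5]
7: 0xb3 (blk 11, set 1) → L1-HIT  vc=[5]
8: 0xbe (blk 11, set 1) → L1-HIT  vc=[5]
9: 0x55 (blk 5, set 1) → VC-HIT  vc=[11]
10: 0xb1 (blk 11, set 1) → VC-HIT  vc=[5]
11: 0xb3 (blk 11, set 1) → L1-HIT  vc=[5]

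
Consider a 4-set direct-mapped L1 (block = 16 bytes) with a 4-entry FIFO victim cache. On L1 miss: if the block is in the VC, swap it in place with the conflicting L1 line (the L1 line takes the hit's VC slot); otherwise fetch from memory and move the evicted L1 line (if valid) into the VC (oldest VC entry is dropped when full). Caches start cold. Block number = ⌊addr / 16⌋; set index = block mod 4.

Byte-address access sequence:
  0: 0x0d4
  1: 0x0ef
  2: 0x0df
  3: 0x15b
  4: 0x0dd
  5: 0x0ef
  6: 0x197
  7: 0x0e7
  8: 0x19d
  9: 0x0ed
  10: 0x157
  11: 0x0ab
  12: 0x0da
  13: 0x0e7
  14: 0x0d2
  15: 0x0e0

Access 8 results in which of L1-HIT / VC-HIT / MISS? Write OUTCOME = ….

OUTCOME = L1-HIT

0: 0xd4 (blk 13, set 1) → MISS  vc=[]
1: 0xef (blk 14, set 2) → MISS  vc=[]
2: 0xdf (blk 13, set 1) → L1-HIT  vc=[]
3: 0x15b (blk 21, set 1) → MISS  vc=[13]
4: 0xdd (blk 13, set 1) → VC-HIT  vc=[21]
5: 0xef (blk 14, set 2) → L1-HIT  vc=[21]
6: 0x197 (blk 25, set 1) → MISS  vc=[21, 13]
7: 0xe7 (blk 14, set 2) → L1-HIT  vc=[21, 13]
8: 0x19d (blk 25, set 1) → L1-HIT  vc=[21, 13]
9: 0xed (blk 14, set 2) → L1-HIT  vc=[21, 13]
10: 0x157 (blk 21, set 1) → VC-HIT  vc=[25, 13]
11: 0xab (blk 10, set 2) → MISS  vc=[25, 13, 14]
12: 0xda (blk 13, set 1) → VC-HIT  vc=[25, 21, 14]
13: 0xe7 (blk 14, set 2) → VC-HIT  vc=[25, 21, 10]
14: 0xd2 (blk 13, set 1) → L1-HIT  vc=[25, 21, 10]
15: 0xe0 (blk 14, set 2) → L1-HIT  vc=[25, 21, 10]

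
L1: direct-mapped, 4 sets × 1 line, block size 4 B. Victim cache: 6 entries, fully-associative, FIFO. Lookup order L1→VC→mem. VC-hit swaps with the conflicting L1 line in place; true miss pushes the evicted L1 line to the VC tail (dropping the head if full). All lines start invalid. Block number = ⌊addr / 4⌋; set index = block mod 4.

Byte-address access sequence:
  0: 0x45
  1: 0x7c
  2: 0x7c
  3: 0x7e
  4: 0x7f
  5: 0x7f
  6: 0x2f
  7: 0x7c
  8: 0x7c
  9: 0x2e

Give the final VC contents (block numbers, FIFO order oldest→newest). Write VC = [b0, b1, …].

VC = [31]

#0 0x45→b17/s1 MISS; vc=[]
#1 0x7c→b31/s3 MISS; vc=[]
#2 0x7c→b31/s3 L1-HIT; vc=[]
#3 0x7e→b31/s3 L1-HIT; vc=[]
#4 0x7f→b31/s3 L1-HIT; vc=[]
#5 0x7f→b31/s3 L1-HIT; vc=[]
#6 0x2f→b11/s3 MISS; vc=[31]
#7 0x7c→b31/s3 VC-HIT; vc=[11]
#8 0x7c→b31/s3 L1-HIT; vc=[11]
#9 0x2e→b11/s3 VC-HIT; vc=[31]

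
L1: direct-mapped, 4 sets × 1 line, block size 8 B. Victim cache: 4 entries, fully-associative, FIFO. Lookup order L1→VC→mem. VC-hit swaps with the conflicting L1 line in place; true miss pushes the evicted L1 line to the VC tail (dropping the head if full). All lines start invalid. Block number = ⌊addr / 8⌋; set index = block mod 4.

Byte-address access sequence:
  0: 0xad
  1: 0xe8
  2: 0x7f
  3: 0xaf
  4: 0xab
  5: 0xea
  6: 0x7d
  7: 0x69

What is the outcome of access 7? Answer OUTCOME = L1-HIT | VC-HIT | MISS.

OUTCOME = MISS

#0 0xad→b21/s1 MISS; vc=[]
#1 0xe8→b29/s1 MISS; vc=[21]
#2 0x7f→b15/s3 MISS; vc=[21]
#3 0xaf→b21/s1 VC-HIT; vc=[29]
#4 0xab→b21/s1 L1-HIT; vc=[29]
#5 0xea→b29/s1 VC-HIT; vc=[21]
#6 0x7d→b15/s3 L1-HIT; vc=[21]
#7 0x69→b13/s1 MISS; vc=[21,29]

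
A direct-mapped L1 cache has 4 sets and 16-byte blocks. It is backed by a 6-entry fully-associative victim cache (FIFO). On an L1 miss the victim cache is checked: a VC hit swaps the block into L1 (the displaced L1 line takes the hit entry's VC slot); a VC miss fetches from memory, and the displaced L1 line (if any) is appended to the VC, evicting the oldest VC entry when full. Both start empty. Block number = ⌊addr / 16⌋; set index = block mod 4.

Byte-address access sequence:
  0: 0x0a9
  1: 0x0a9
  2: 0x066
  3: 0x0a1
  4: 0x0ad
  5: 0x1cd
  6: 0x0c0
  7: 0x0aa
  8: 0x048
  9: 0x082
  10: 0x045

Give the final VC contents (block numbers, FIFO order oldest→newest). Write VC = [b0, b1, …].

#0 0xa9→b10/s2 MISS; vc=[]
#1 0xa9→b10/s2 L1-HIT; vc=[]
#2 0x66→b6/s2 MISS; vc=[10]
#3 0xa1→b10/s2 VC-HIT; vc=[6]
#4 0xad→b10/s2 L1-HIT; vc=[6]
#5 0x1cd→b28/s0 MISS; vc=[6]
#6 0xc0→b12/s0 MISS; vc=[6,28]
#7 0xaa→b10/s2 L1-HIT; vc=[6,28]
#8 0x48→b4/s0 MISS; vc=[6,28,12]
#9 0x82→b8/s0 MISS; vc=[6,28,12,4]
#10 0x45→b4/s0 VC-HIT; vc=[6,28,12,8]

VC = [6, 28, 12, 8]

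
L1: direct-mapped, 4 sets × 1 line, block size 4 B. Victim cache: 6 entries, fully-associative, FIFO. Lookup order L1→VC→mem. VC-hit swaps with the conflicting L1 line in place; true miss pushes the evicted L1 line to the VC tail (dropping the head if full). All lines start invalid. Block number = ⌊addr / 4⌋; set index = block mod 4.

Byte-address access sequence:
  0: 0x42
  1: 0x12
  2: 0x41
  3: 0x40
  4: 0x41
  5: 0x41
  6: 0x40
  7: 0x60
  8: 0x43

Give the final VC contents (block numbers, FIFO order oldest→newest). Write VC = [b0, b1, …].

0: 0x42 (blk 16, set 0) → MISS  vc=[]
1: 0x12 (blk 4, set 0) → MISS  vc=[16]
2: 0x41 (blk 16, set 0) → VC-HIT  vc=[4]
3: 0x40 (blk 16, set 0) → L1-HIT  vc=[4]
4: 0x41 (blk 16, set 0) → L1-HIT  vc=[4]
5: 0x41 (blk 16, set 0) → L1-HIT  vc=[4]
6: 0x40 (blk 16, set 0) → L1-HIT  vc=[4]
7: 0x60 (blk 24, set 0) → MISS  vc=[4, 16]
8: 0x43 (blk 16, set 0) → VC-HIT  vc=[4, 24]

VC = [4, 24]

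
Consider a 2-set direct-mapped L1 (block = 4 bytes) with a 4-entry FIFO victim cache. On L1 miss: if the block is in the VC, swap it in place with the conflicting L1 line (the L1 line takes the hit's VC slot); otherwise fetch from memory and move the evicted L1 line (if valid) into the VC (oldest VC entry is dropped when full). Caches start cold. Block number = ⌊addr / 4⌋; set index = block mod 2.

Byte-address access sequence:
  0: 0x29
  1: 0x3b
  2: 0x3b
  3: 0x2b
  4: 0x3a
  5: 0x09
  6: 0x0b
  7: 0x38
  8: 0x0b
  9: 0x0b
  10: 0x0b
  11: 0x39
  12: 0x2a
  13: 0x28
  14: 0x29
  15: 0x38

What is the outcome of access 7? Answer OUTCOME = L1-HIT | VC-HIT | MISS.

0: 0x29 (blk 10, set 0) → MISS  vc=[]
1: 0x3b (blk 14, set 0) → MISS  vc=[10]
2: 0x3b (blk 14, set 0) → L1-HIT  vc=[10]
3: 0x2b (blk 10, set 0) → VC-HIT  vc=[14]
4: 0x3a (blk 14, set 0) → VC-HIT  vc=[10]
5: 0x9 (blk 2, set 0) → MISS  vc=[10, 14]
6: 0xb (blk 2, set 0) → L1-HIT  vc=[10, 14]
7: 0x38 (blk 14, set 0) → VC-HIT  vc=[10, 2]
8: 0xb (blk 2, set 0) → VC-HIT  vc=[10, 14]
9: 0xb (blk 2, set 0) → L1-HIT  vc=[10, 14]
10: 0xb (blk 2, set 0) → L1-HIT  vc=[10, 14]
11: 0x39 (blk 14, set 0) → VC-HIT  vc=[10, 2]
12: 0x2a (blk 10, set 0) → VC-HIT  vc=[14, 2]
13: 0x28 (blk 10, set 0) → L1-HIT  vc=[14, 2]
14: 0x29 (blk 10, set 0) → L1-HIT  vc=[14, 2]
15: 0x38 (blk 14, set 0) → VC-HIT  vc=[10, 2]

OUTCOME = VC-HIT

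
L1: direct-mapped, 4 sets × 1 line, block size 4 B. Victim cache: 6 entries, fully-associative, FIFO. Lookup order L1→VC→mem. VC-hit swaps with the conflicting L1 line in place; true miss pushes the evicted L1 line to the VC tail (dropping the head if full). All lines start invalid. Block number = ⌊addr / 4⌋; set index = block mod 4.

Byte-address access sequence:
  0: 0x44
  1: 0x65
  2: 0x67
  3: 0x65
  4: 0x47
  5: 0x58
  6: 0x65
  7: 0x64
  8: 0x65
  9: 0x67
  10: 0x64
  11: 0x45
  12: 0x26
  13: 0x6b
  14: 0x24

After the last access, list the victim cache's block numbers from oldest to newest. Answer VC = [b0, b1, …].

VC = [25, 17, 22]

  [0] addr=0x44 blk=17 s=1: MISS | VC []
  [1] addr=0x65 blk=25 s=1: MISS | VC [17]
  [2] addr=0x67 blk=25 s=1: L1-HIT | VC [17]
  [3] addr=0x65 blk=25 s=1: L1-HIT | VC [17]
  [4] addr=0x47 blk=17 s=1: VC-HIT | VC [25]
  [5] addr=0x58 blk=22 s=2: MISS | VC [25]
  [6] addr=0x65 blk=25 s=1: VC-HIT | VC [17]
  [7] addr=0x64 blk=25 s=1: L1-HIT | VC [17]
  [8] addr=0x65 blk=25 s=1: L1-HIT | VC [17]
  [9] addr=0x67 blk=25 s=1: L1-HIT | VC [17]
  [10] addr=0x64 blk=25 s=1: L1-HIT | VC [17]
  [11] addr=0x45 blk=17 s=1: VC-HIT | VC [25]
  [12] addr=0x26 blk=9 s=1: MISS | VC [25, 17]
  [13] addr=0x6b blk=26 s=2: MISS | VC [25, 17, 22]
  [14] addr=0x24 blk=9 s=1: L1-HIT | VC [25, 17, 22]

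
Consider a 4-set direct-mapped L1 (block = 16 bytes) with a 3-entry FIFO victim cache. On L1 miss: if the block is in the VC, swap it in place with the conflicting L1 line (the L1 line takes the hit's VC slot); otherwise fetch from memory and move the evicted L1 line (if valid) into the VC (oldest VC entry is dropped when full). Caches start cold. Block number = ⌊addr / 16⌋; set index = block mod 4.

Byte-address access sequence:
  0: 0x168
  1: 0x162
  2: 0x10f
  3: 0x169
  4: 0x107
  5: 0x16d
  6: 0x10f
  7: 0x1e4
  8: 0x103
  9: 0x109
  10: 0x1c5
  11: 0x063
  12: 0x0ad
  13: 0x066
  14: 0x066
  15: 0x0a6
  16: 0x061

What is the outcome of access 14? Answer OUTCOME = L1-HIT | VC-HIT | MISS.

#0 0x168→b22/s2 MISS; vc=[]
#1 0x162→b22/s2 L1-HIT; vc=[]
#2 0x10f→b16/s0 MISS; vc=[]
#3 0x169→b22/s2 L1-HIT; vc=[]
#4 0x107→b16/s0 L1-HIT; vc=[]
#5 0x16d→b22/s2 L1-HIT; vc=[]
#6 0x10f→b16/s0 L1-HIT; vc=[]
#7 0x1e4→b30/s2 MISS; vc=[22]
#8 0x103→b16/s0 L1-HIT; vc=[22]
#9 0x109→b16/s0 L1-HIT; vc=[22]
#10 0x1c5→b28/s0 MISS; vc=[22,16]
#11 0x63→b6/s2 MISS; vc=[22,16,30]
#12 0xad→b10/s2 MISS; vc=[16,30,6]
#13 0x66→b6/s2 VC-HIT; vc=[16,30,10]
#14 0x66→b6/s2 L1-HIT; vc=[16,30,10]
#15 0xa6→b10/s2 VC-HIT; vc=[16,30,6]
#16 0x61→b6/s2 VC-HIT; vc=[16,30,10]

OUTCOME = L1-HIT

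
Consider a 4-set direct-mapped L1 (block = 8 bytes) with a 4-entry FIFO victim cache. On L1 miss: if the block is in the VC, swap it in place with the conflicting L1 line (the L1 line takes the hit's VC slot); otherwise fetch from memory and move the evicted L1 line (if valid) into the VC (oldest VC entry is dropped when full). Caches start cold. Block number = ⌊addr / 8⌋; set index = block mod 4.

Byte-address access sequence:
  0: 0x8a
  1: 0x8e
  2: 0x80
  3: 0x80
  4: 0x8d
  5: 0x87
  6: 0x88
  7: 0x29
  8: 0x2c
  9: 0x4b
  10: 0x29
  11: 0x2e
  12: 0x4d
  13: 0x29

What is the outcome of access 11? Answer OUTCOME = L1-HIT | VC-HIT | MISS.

  [0] addr=0x8a blk=17 s=1: MISS | VC []
  [1] addr=0x8e blk=17 s=1: L1-HIT | VC []
  [2] addr=0x80 blk=16 s=0: MISS | VC []
  [3] addr=0x80 blk=16 s=0: L1-HIT | VC []
  [4] addr=0x8d blk=17 s=1: L1-HIT | VC []
  [5] addr=0x87 blk=16 s=0: L1-HIT | VC []
  [6] addr=0x88 blk=17 s=1: L1-HIT | VC []
  [7] addr=0x29 blk=5 s=1: MISS | VC [17]
  [8] addr=0x2c blk=5 s=1: L1-HIT | VC [17]
  [9] addr=0x4b blk=9 s=1: MISS | VC [17, 5]
  [10] addr=0x29 blk=5 s=1: VC-HIT | VC [17, 9]
  [11] addr=0x2e blk=5 s=1: L1-HIT | VC [17, 9]
  [12] addr=0x4d blk=9 s=1: VC-HIT | VC [17, 5]
  [13] addr=0x29 blk=5 s=1: VC-HIT | VC [17, 9]

OUTCOME = L1-HIT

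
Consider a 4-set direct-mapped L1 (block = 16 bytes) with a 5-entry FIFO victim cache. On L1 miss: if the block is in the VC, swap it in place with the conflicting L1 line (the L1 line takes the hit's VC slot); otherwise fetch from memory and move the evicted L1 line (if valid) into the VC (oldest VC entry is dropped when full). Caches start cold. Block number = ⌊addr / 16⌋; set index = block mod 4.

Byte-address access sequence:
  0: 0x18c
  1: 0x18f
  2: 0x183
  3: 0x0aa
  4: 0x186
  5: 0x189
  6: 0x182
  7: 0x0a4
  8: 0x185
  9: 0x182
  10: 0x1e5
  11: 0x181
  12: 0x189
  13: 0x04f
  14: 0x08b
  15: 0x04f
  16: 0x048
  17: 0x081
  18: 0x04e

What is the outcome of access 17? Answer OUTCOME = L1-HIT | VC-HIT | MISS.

OUTCOME = VC-HIT

#0 0x18c→b24/s0 MISS; vc=[]
#1 0x18f→b24/s0 L1-HIT; vc=[]
#2 0x183→b24/s0 L1-HIT; vc=[]
#3 0xaa→b10/s2 MISS; vc=[]
#4 0x186→b24/s0 L1-HIT; vc=[]
#5 0x189→b24/s0 L1-HIT; vc=[]
#6 0x182→b24/s0 L1-HIT; vc=[]
#7 0xa4→b10/s2 L1-HIT; vc=[]
#8 0x185→b24/s0 L1-HIT; vc=[]
#9 0x182→b24/s0 L1-HIT; vc=[]
#10 0x1e5→b30/s2 MISS; vc=[10]
#11 0x181→b24/s0 L1-HIT; vc=[10]
#12 0x189→b24/s0 L1-HIT; vc=[10]
#13 0x4f→b4/s0 MISS; vc=[10,24]
#14 0x8b→b8/s0 MISS; vc=[10,24,4]
#15 0x4f→b4/s0 VC-HIT; vc=[10,24,8]
#16 0x48→b4/s0 L1-HIT; vc=[10,24,8]
#17 0x81→b8/s0 VC-HIT; vc=[10,24,4]
#18 0x4e→b4/s0 VC-HIT; vc=[10,24,8]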